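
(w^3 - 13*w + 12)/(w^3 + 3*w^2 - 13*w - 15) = (w^2 + 3*w - 4)/(w^2 + 6*w + 5)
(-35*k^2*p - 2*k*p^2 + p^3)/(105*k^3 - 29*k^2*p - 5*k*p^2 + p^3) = p/(-3*k + p)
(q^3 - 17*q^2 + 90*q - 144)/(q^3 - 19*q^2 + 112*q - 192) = (q - 6)/(q - 8)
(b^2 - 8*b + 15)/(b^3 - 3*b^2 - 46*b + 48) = (b^2 - 8*b + 15)/(b^3 - 3*b^2 - 46*b + 48)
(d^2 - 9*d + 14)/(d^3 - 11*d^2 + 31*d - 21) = (d - 2)/(d^2 - 4*d + 3)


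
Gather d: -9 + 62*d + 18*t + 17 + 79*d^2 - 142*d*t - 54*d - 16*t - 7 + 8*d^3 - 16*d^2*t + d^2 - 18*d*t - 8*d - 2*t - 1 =8*d^3 + d^2*(80 - 16*t) - 160*d*t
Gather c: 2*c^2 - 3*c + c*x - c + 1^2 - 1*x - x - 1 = 2*c^2 + c*(x - 4) - 2*x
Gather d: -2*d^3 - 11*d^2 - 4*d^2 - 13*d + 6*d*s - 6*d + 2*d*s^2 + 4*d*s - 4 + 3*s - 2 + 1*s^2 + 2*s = -2*d^3 - 15*d^2 + d*(2*s^2 + 10*s - 19) + s^2 + 5*s - 6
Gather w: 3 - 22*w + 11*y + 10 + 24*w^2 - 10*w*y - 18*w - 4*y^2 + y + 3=24*w^2 + w*(-10*y - 40) - 4*y^2 + 12*y + 16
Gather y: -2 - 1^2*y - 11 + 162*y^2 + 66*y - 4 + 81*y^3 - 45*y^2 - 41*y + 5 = 81*y^3 + 117*y^2 + 24*y - 12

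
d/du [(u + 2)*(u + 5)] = 2*u + 7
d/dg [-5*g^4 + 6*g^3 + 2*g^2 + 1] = 2*g*(-10*g^2 + 9*g + 2)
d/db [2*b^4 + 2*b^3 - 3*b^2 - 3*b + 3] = 8*b^3 + 6*b^2 - 6*b - 3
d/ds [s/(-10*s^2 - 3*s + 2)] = 2*(5*s^2 + 1)/(100*s^4 + 60*s^3 - 31*s^2 - 12*s + 4)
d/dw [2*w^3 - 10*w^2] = 2*w*(3*w - 10)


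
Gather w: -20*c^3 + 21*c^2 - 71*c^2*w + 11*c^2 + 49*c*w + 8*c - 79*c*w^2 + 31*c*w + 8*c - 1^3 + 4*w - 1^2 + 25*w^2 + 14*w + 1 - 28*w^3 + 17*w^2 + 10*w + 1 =-20*c^3 + 32*c^2 + 16*c - 28*w^3 + w^2*(42 - 79*c) + w*(-71*c^2 + 80*c + 28)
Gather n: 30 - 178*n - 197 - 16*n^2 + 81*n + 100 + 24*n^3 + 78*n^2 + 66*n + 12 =24*n^3 + 62*n^2 - 31*n - 55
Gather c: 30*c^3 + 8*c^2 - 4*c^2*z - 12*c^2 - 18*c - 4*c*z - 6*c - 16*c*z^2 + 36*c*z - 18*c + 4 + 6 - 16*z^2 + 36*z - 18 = 30*c^3 + c^2*(-4*z - 4) + c*(-16*z^2 + 32*z - 42) - 16*z^2 + 36*z - 8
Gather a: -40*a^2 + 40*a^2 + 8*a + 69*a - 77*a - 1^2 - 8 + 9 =0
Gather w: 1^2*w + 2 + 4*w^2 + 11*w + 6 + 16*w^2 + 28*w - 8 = 20*w^2 + 40*w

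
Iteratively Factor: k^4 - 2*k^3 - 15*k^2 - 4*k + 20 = (k - 5)*(k^3 + 3*k^2 - 4) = (k - 5)*(k + 2)*(k^2 + k - 2) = (k - 5)*(k + 2)^2*(k - 1)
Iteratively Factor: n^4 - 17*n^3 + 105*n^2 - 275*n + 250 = (n - 5)*(n^3 - 12*n^2 + 45*n - 50) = (n - 5)^2*(n^2 - 7*n + 10) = (n - 5)^3*(n - 2)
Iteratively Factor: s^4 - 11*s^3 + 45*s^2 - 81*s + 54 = (s - 3)*(s^3 - 8*s^2 + 21*s - 18) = (s - 3)^2*(s^2 - 5*s + 6) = (s - 3)^2*(s - 2)*(s - 3)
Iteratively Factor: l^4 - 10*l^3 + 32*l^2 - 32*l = (l - 2)*(l^3 - 8*l^2 + 16*l) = l*(l - 2)*(l^2 - 8*l + 16) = l*(l - 4)*(l - 2)*(l - 4)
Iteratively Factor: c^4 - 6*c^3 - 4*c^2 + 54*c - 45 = (c - 1)*(c^3 - 5*c^2 - 9*c + 45) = (c - 1)*(c + 3)*(c^2 - 8*c + 15) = (c - 3)*(c - 1)*(c + 3)*(c - 5)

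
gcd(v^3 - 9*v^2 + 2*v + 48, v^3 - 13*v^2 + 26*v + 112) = v^2 - 6*v - 16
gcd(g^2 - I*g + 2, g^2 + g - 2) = 1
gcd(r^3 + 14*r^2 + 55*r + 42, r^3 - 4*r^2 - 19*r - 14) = r + 1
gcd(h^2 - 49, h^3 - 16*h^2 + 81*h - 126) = h - 7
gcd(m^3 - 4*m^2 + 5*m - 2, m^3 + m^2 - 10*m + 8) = m^2 - 3*m + 2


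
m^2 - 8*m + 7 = (m - 7)*(m - 1)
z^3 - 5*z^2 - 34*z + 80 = (z - 8)*(z - 2)*(z + 5)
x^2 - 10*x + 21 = (x - 7)*(x - 3)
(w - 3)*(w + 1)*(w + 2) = w^3 - 7*w - 6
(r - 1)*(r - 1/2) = r^2 - 3*r/2 + 1/2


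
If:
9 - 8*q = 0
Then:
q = 9/8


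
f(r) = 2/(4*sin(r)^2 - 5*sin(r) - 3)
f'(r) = 2*(-8*sin(r)*cos(r) + 5*cos(r))/(4*sin(r)^2 - 5*sin(r) - 3)^2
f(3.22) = -0.77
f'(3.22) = -1.68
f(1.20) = -0.48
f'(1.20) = -0.10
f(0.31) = -0.48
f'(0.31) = 0.28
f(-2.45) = 1.10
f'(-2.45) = -4.72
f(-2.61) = 3.56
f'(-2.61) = -49.37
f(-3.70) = -0.44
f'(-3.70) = -0.06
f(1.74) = -0.49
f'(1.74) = 0.06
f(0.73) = -0.44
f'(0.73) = -0.02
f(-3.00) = -0.90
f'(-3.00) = -2.47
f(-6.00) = -0.49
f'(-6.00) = 0.32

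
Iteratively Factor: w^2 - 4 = (w + 2)*(w - 2)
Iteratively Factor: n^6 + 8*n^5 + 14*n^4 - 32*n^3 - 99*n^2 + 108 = (n + 3)*(n^5 + 5*n^4 - n^3 - 29*n^2 - 12*n + 36) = (n + 3)^2*(n^4 + 2*n^3 - 7*n^2 - 8*n + 12) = (n - 1)*(n + 3)^2*(n^3 + 3*n^2 - 4*n - 12) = (n - 1)*(n + 2)*(n + 3)^2*(n^2 + n - 6) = (n - 1)*(n + 2)*(n + 3)^3*(n - 2)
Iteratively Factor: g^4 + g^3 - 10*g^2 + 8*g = (g)*(g^3 + g^2 - 10*g + 8) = g*(g - 2)*(g^2 + 3*g - 4) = g*(g - 2)*(g + 4)*(g - 1)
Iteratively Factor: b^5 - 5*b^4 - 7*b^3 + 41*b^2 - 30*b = (b - 1)*(b^4 - 4*b^3 - 11*b^2 + 30*b) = b*(b - 1)*(b^3 - 4*b^2 - 11*b + 30) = b*(b - 2)*(b - 1)*(b^2 - 2*b - 15) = b*(b - 2)*(b - 1)*(b + 3)*(b - 5)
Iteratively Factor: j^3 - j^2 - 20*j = (j + 4)*(j^2 - 5*j) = (j - 5)*(j + 4)*(j)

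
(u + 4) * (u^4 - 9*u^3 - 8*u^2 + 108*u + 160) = u^5 - 5*u^4 - 44*u^3 + 76*u^2 + 592*u + 640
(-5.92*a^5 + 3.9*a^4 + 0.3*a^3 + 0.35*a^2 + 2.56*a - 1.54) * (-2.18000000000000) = 12.9056*a^5 - 8.502*a^4 - 0.654*a^3 - 0.763*a^2 - 5.5808*a + 3.3572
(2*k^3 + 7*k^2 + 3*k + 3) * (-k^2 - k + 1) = -2*k^5 - 9*k^4 - 8*k^3 + k^2 + 3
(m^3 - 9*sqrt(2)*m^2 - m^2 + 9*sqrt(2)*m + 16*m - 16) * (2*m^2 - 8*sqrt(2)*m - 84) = 2*m^5 - 26*sqrt(2)*m^4 - 2*m^4 + 26*sqrt(2)*m^3 + 92*m^3 - 92*m^2 + 628*sqrt(2)*m^2 - 1344*m - 628*sqrt(2)*m + 1344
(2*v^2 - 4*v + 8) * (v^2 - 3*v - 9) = 2*v^4 - 10*v^3 + 2*v^2 + 12*v - 72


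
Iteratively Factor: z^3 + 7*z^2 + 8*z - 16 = (z + 4)*(z^2 + 3*z - 4) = (z + 4)^2*(z - 1)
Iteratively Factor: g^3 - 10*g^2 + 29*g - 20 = (g - 1)*(g^2 - 9*g + 20) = (g - 4)*(g - 1)*(g - 5)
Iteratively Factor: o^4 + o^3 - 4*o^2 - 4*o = (o + 1)*(o^3 - 4*o) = (o - 2)*(o + 1)*(o^2 + 2*o) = (o - 2)*(o + 1)*(o + 2)*(o)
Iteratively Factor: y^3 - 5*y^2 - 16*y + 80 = (y - 5)*(y^2 - 16) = (y - 5)*(y - 4)*(y + 4)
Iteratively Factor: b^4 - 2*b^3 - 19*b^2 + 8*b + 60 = (b - 2)*(b^3 - 19*b - 30) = (b - 5)*(b - 2)*(b^2 + 5*b + 6) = (b - 5)*(b - 2)*(b + 2)*(b + 3)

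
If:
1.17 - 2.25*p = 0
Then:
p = 0.52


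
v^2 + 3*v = v*(v + 3)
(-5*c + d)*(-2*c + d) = 10*c^2 - 7*c*d + d^2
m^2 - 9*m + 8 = (m - 8)*(m - 1)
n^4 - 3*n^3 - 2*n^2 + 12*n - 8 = (n - 2)^2*(n - 1)*(n + 2)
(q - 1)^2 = q^2 - 2*q + 1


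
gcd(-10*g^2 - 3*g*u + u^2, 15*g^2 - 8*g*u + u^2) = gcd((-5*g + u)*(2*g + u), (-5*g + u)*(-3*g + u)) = -5*g + u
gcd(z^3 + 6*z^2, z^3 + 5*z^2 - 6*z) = z^2 + 6*z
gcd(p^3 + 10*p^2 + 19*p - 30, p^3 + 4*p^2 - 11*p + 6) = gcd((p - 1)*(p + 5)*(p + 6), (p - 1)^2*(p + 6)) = p^2 + 5*p - 6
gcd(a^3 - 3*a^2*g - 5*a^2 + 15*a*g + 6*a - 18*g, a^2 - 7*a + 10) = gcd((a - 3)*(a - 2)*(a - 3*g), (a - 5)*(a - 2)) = a - 2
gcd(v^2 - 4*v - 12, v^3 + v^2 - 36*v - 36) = v - 6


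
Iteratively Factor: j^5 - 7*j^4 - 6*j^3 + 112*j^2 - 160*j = (j - 5)*(j^4 - 2*j^3 - 16*j^2 + 32*j) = (j - 5)*(j - 2)*(j^3 - 16*j) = (j - 5)*(j - 4)*(j - 2)*(j^2 + 4*j) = j*(j - 5)*(j - 4)*(j - 2)*(j + 4)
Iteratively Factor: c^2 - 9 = (c - 3)*(c + 3)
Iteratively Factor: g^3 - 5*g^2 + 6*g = (g)*(g^2 - 5*g + 6) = g*(g - 3)*(g - 2)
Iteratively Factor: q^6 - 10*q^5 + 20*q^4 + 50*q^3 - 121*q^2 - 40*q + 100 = (q - 2)*(q^5 - 8*q^4 + 4*q^3 + 58*q^2 - 5*q - 50) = (q - 2)*(q + 1)*(q^4 - 9*q^3 + 13*q^2 + 45*q - 50) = (q - 2)*(q - 1)*(q + 1)*(q^3 - 8*q^2 + 5*q + 50) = (q - 5)*(q - 2)*(q - 1)*(q + 1)*(q^2 - 3*q - 10) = (q - 5)*(q - 2)*(q - 1)*(q + 1)*(q + 2)*(q - 5)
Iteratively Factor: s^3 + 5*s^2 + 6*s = (s)*(s^2 + 5*s + 6) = s*(s + 2)*(s + 3)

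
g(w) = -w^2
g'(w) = -2*w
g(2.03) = -4.12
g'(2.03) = -4.06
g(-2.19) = -4.80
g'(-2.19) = 4.38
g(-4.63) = -21.44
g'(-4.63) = 9.26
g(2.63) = -6.92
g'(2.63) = -5.26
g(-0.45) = -0.20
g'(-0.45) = 0.90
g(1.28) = -1.64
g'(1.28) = -2.56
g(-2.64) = -6.97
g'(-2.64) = 5.28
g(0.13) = -0.02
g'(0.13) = -0.26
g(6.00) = -36.00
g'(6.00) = -12.00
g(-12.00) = -144.00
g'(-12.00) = 24.00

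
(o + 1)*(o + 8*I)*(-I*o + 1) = -I*o^3 + 9*o^2 - I*o^2 + 9*o + 8*I*o + 8*I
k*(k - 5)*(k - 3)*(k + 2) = k^4 - 6*k^3 - k^2 + 30*k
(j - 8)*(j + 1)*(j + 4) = j^3 - 3*j^2 - 36*j - 32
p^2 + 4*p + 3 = (p + 1)*(p + 3)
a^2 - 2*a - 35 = (a - 7)*(a + 5)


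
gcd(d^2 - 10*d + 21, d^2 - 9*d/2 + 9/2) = d - 3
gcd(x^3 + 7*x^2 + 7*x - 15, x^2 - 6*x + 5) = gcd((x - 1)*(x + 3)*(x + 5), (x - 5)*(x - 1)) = x - 1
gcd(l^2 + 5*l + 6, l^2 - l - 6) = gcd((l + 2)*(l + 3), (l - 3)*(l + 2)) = l + 2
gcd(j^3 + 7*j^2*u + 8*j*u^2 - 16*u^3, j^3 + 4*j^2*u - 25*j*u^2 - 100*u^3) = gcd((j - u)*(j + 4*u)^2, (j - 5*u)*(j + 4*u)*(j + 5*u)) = j + 4*u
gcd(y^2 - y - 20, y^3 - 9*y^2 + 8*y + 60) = y - 5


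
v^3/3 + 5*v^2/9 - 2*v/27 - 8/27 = (v/3 + 1/3)*(v - 2/3)*(v + 4/3)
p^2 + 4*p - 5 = (p - 1)*(p + 5)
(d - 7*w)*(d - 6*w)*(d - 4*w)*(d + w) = d^4 - 16*d^3*w + 77*d^2*w^2 - 74*d*w^3 - 168*w^4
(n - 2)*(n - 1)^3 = n^4 - 5*n^3 + 9*n^2 - 7*n + 2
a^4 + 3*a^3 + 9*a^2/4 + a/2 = a*(a + 1/2)^2*(a + 2)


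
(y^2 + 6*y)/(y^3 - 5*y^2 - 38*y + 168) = y/(y^2 - 11*y + 28)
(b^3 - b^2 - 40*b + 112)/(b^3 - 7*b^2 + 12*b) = (b^2 + 3*b - 28)/(b*(b - 3))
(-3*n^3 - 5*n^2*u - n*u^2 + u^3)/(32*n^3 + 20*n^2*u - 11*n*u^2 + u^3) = (-3*n^2 - 2*n*u + u^2)/(32*n^2 - 12*n*u + u^2)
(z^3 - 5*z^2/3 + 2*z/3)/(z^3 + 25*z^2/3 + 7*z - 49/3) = z*(3*z - 2)/(3*z^2 + 28*z + 49)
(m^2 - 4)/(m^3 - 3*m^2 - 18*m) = (4 - m^2)/(m*(-m^2 + 3*m + 18))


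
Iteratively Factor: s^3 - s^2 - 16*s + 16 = (s - 1)*(s^2 - 16) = (s - 4)*(s - 1)*(s + 4)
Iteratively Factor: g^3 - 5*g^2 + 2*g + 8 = (g - 4)*(g^2 - g - 2) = (g - 4)*(g + 1)*(g - 2)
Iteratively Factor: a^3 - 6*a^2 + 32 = (a + 2)*(a^2 - 8*a + 16) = (a - 4)*(a + 2)*(a - 4)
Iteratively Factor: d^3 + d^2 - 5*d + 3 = (d + 3)*(d^2 - 2*d + 1) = (d - 1)*(d + 3)*(d - 1)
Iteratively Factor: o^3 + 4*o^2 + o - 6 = (o + 3)*(o^2 + o - 2) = (o + 2)*(o + 3)*(o - 1)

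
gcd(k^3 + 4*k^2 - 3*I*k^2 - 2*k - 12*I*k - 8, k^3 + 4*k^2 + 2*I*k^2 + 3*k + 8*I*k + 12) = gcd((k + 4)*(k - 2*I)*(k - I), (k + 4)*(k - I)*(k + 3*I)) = k^2 + k*(4 - I) - 4*I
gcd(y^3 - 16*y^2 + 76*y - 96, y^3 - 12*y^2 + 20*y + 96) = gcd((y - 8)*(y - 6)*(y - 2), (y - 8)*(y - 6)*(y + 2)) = y^2 - 14*y + 48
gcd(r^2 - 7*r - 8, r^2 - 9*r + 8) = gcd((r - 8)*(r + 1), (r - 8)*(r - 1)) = r - 8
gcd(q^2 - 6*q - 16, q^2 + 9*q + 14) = q + 2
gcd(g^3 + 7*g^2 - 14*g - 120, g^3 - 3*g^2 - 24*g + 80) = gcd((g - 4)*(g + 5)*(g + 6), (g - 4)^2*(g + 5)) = g^2 + g - 20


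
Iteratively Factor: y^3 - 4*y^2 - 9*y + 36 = (y + 3)*(y^2 - 7*y + 12) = (y - 3)*(y + 3)*(y - 4)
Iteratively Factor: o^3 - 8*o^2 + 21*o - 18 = (o - 3)*(o^2 - 5*o + 6) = (o - 3)^2*(o - 2)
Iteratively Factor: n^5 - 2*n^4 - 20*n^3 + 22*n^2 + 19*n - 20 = (n - 5)*(n^4 + 3*n^3 - 5*n^2 - 3*n + 4) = (n - 5)*(n - 1)*(n^3 + 4*n^2 - n - 4) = (n - 5)*(n - 1)^2*(n^2 + 5*n + 4) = (n - 5)*(n - 1)^2*(n + 4)*(n + 1)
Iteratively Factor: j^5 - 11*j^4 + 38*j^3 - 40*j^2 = (j - 2)*(j^4 - 9*j^3 + 20*j^2) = (j - 5)*(j - 2)*(j^3 - 4*j^2) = j*(j - 5)*(j - 2)*(j^2 - 4*j) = j*(j - 5)*(j - 4)*(j - 2)*(j)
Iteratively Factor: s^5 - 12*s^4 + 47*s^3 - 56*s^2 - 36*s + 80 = (s - 2)*(s^4 - 10*s^3 + 27*s^2 - 2*s - 40) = (s - 2)*(s + 1)*(s^3 - 11*s^2 + 38*s - 40) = (s - 2)^2*(s + 1)*(s^2 - 9*s + 20) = (s - 4)*(s - 2)^2*(s + 1)*(s - 5)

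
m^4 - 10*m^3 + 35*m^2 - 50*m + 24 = (m - 4)*(m - 3)*(m - 2)*(m - 1)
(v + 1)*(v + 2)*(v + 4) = v^3 + 7*v^2 + 14*v + 8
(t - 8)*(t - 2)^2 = t^3 - 12*t^2 + 36*t - 32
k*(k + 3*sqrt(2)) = k^2 + 3*sqrt(2)*k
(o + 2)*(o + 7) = o^2 + 9*o + 14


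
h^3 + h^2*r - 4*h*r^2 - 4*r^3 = (h - 2*r)*(h + r)*(h + 2*r)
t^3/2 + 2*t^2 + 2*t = t*(t/2 + 1)*(t + 2)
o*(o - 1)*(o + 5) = o^3 + 4*o^2 - 5*o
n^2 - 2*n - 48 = (n - 8)*(n + 6)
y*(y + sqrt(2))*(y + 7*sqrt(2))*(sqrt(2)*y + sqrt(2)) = sqrt(2)*y^4 + sqrt(2)*y^3 + 16*y^3 + 16*y^2 + 14*sqrt(2)*y^2 + 14*sqrt(2)*y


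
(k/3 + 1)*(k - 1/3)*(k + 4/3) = k^3/3 + 4*k^2/3 + 23*k/27 - 4/9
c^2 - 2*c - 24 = (c - 6)*(c + 4)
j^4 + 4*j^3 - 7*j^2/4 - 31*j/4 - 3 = (j - 3/2)*(j + 1/2)*(j + 1)*(j + 4)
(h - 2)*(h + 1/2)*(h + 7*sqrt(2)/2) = h^3 - 3*h^2/2 + 7*sqrt(2)*h^2/2 - 21*sqrt(2)*h/4 - h - 7*sqrt(2)/2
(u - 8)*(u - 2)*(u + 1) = u^3 - 9*u^2 + 6*u + 16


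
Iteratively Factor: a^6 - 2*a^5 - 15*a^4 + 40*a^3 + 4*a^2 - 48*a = (a - 2)*(a^5 - 15*a^3 + 10*a^2 + 24*a) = (a - 2)^2*(a^4 + 2*a^3 - 11*a^2 - 12*a) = (a - 2)^2*(a + 1)*(a^3 + a^2 - 12*a) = (a - 3)*(a - 2)^2*(a + 1)*(a^2 + 4*a) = a*(a - 3)*(a - 2)^2*(a + 1)*(a + 4)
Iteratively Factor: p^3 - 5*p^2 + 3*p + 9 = (p - 3)*(p^2 - 2*p - 3) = (p - 3)^2*(p + 1)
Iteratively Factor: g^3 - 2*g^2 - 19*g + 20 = (g - 5)*(g^2 + 3*g - 4) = (g - 5)*(g - 1)*(g + 4)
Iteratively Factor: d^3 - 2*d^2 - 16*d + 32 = (d - 2)*(d^2 - 16) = (d - 2)*(d + 4)*(d - 4)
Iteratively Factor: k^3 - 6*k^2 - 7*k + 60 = (k - 4)*(k^2 - 2*k - 15) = (k - 5)*(k - 4)*(k + 3)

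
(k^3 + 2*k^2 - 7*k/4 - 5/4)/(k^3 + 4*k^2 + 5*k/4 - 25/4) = (2*k + 1)/(2*k + 5)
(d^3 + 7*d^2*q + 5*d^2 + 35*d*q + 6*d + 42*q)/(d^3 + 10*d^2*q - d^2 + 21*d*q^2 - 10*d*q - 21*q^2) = (d^2 + 5*d + 6)/(d^2 + 3*d*q - d - 3*q)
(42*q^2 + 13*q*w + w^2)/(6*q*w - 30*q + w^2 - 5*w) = (7*q + w)/(w - 5)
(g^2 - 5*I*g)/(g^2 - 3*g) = (g - 5*I)/(g - 3)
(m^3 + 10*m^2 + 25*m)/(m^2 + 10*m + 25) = m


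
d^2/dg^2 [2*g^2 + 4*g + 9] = 4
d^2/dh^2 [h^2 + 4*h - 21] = 2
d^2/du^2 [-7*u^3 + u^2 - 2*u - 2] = 2 - 42*u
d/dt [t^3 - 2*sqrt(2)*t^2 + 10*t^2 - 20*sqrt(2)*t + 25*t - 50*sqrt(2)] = 3*t^2 - 4*sqrt(2)*t + 20*t - 20*sqrt(2) + 25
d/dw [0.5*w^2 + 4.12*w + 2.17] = 1.0*w + 4.12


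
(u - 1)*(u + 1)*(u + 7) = u^3 + 7*u^2 - u - 7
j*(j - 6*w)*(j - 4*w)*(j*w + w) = j^4*w - 10*j^3*w^2 + j^3*w + 24*j^2*w^3 - 10*j^2*w^2 + 24*j*w^3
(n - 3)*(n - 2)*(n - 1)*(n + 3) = n^4 - 3*n^3 - 7*n^2 + 27*n - 18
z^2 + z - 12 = (z - 3)*(z + 4)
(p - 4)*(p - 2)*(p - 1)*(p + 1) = p^4 - 6*p^3 + 7*p^2 + 6*p - 8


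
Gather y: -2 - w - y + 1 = -w - y - 1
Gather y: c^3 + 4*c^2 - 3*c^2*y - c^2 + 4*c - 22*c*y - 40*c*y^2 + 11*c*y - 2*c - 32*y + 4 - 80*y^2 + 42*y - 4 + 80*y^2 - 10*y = c^3 + 3*c^2 - 40*c*y^2 + 2*c + y*(-3*c^2 - 11*c)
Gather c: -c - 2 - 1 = -c - 3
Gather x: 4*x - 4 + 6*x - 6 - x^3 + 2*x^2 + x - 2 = -x^3 + 2*x^2 + 11*x - 12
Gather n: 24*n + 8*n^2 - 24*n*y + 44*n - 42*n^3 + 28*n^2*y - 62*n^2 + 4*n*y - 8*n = -42*n^3 + n^2*(28*y - 54) + n*(60 - 20*y)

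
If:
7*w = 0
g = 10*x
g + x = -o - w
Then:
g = 10*x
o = -11*x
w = 0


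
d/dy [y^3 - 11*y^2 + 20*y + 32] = 3*y^2 - 22*y + 20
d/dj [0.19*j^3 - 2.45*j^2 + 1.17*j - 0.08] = 0.57*j^2 - 4.9*j + 1.17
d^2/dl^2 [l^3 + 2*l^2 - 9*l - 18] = 6*l + 4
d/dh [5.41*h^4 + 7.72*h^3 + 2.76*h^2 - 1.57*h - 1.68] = 21.64*h^3 + 23.16*h^2 + 5.52*h - 1.57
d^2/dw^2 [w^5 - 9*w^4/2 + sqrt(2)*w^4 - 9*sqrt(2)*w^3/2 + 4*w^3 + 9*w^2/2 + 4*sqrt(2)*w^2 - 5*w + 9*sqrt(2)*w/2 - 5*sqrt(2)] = 20*w^3 - 54*w^2 + 12*sqrt(2)*w^2 - 27*sqrt(2)*w + 24*w + 9 + 8*sqrt(2)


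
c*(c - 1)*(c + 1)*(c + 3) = c^4 + 3*c^3 - c^2 - 3*c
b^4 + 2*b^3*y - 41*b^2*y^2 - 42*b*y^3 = b*(b - 6*y)*(b + y)*(b + 7*y)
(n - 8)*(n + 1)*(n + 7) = n^3 - 57*n - 56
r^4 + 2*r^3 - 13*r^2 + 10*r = r*(r - 2)*(r - 1)*(r + 5)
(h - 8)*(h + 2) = h^2 - 6*h - 16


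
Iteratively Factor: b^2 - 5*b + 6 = (b - 3)*(b - 2)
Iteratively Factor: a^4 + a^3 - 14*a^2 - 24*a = (a)*(a^3 + a^2 - 14*a - 24) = a*(a + 2)*(a^2 - a - 12) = a*(a + 2)*(a + 3)*(a - 4)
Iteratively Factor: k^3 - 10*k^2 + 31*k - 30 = (k - 3)*(k^2 - 7*k + 10) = (k - 3)*(k - 2)*(k - 5)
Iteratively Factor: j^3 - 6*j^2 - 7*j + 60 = (j - 5)*(j^2 - j - 12) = (j - 5)*(j + 3)*(j - 4)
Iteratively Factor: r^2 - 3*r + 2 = (r - 1)*(r - 2)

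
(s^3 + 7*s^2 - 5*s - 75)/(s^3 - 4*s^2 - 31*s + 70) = (s^2 + 2*s - 15)/(s^2 - 9*s + 14)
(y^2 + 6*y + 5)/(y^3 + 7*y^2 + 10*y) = (y + 1)/(y*(y + 2))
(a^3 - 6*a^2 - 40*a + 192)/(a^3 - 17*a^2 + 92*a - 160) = (a + 6)/(a - 5)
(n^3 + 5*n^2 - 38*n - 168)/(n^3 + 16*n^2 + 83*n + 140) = (n - 6)/(n + 5)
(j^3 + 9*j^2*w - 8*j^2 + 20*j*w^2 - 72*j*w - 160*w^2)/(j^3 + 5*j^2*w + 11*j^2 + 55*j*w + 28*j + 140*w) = (j^2 + 4*j*w - 8*j - 32*w)/(j^2 + 11*j + 28)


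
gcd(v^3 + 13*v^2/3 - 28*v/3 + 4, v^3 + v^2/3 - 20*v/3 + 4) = v - 2/3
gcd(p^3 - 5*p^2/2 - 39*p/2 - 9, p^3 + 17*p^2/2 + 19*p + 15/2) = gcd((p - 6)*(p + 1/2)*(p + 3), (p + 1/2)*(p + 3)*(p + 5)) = p^2 + 7*p/2 + 3/2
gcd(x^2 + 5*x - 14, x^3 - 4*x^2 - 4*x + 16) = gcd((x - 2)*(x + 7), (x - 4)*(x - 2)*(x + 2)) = x - 2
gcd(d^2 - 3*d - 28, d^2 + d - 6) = 1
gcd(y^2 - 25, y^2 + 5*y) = y + 5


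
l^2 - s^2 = (l - s)*(l + s)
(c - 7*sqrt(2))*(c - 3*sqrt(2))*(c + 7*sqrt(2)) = c^3 - 3*sqrt(2)*c^2 - 98*c + 294*sqrt(2)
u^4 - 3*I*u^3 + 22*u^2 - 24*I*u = u*(u - 6*I)*(u - I)*(u + 4*I)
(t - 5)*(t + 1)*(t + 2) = t^3 - 2*t^2 - 13*t - 10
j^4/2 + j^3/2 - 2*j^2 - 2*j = j*(j/2 + 1/2)*(j - 2)*(j + 2)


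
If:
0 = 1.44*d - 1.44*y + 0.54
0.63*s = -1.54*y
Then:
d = y - 0.375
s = -2.44444444444444*y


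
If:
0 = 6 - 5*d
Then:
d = 6/5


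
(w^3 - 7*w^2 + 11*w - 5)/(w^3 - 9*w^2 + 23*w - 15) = (w - 1)/(w - 3)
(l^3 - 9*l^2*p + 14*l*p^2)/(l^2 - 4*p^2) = l*(l - 7*p)/(l + 2*p)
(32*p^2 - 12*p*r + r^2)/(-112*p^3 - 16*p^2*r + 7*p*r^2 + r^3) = (-8*p + r)/(28*p^2 + 11*p*r + r^2)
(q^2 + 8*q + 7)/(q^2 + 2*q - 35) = (q + 1)/(q - 5)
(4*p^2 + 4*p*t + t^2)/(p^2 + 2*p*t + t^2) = (4*p^2 + 4*p*t + t^2)/(p^2 + 2*p*t + t^2)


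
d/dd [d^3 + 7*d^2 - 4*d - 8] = 3*d^2 + 14*d - 4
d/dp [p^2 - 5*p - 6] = 2*p - 5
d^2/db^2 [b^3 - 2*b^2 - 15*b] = 6*b - 4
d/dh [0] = 0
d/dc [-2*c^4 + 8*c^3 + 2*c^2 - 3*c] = -8*c^3 + 24*c^2 + 4*c - 3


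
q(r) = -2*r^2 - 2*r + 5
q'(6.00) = -26.00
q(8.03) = -140.02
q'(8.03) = -34.12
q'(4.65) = -20.60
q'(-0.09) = -1.64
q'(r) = -4*r - 2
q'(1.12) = -6.48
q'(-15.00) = 58.00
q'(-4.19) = 14.76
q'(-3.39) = 11.56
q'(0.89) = -5.56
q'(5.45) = -23.80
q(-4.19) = -21.73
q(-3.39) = -11.20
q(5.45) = -65.30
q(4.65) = -47.54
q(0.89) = 1.64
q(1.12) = 0.25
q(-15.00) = -415.00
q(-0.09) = 5.16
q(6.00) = -79.00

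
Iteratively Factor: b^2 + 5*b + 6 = (b + 2)*(b + 3)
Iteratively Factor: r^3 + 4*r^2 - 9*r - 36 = (r + 4)*(r^2 - 9) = (r - 3)*(r + 4)*(r + 3)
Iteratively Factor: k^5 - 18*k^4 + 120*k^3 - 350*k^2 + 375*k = (k)*(k^4 - 18*k^3 + 120*k^2 - 350*k + 375) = k*(k - 5)*(k^3 - 13*k^2 + 55*k - 75) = k*(k - 5)*(k - 3)*(k^2 - 10*k + 25) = k*(k - 5)^2*(k - 3)*(k - 5)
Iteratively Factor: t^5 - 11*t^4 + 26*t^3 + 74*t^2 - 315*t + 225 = (t + 3)*(t^4 - 14*t^3 + 68*t^2 - 130*t + 75) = (t - 5)*(t + 3)*(t^3 - 9*t^2 + 23*t - 15) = (t - 5)*(t - 3)*(t + 3)*(t^2 - 6*t + 5) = (t - 5)^2*(t - 3)*(t + 3)*(t - 1)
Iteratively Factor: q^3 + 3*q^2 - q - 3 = (q - 1)*(q^2 + 4*q + 3) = (q - 1)*(q + 3)*(q + 1)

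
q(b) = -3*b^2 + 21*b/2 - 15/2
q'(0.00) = 10.50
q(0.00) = -7.50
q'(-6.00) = 46.50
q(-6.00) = -178.50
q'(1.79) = -0.24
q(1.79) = 1.68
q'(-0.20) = 11.70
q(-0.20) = -9.72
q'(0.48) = 7.62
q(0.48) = -3.15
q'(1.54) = 1.26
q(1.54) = 1.56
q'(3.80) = -12.30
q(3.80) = -10.92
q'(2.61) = -5.16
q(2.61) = -0.53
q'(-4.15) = 35.40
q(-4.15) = -102.74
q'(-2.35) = 24.60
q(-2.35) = -48.74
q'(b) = 21/2 - 6*b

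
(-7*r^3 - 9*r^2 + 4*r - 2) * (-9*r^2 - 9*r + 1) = 63*r^5 + 144*r^4 + 38*r^3 - 27*r^2 + 22*r - 2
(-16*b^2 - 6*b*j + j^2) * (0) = 0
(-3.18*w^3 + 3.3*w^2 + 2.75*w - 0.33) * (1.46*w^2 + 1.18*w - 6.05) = -4.6428*w^5 + 1.0656*w^4 + 27.148*w^3 - 17.2018*w^2 - 17.0269*w + 1.9965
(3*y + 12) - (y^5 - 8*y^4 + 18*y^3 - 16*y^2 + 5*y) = -y^5 + 8*y^4 - 18*y^3 + 16*y^2 - 2*y + 12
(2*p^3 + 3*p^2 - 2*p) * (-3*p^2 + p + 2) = -6*p^5 - 7*p^4 + 13*p^3 + 4*p^2 - 4*p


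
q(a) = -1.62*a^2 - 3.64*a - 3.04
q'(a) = -3.24*a - 3.64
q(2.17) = -18.57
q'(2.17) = -10.67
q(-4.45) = -18.92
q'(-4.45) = 10.78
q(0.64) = -6.03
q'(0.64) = -5.71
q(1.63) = -13.28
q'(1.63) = -8.92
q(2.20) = -18.89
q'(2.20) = -10.77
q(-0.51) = -1.60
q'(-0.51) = -1.99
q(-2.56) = -4.34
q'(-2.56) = 4.65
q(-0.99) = -1.02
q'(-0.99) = -0.43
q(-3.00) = -6.70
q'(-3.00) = 6.08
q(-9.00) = -101.50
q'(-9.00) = 25.52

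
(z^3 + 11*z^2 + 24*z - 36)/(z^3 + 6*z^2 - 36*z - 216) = (z - 1)/(z - 6)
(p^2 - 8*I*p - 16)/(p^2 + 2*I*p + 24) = (p - 4*I)/(p + 6*I)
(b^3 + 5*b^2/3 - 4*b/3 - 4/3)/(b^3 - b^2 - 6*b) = (3*b^2 - b - 2)/(3*b*(b - 3))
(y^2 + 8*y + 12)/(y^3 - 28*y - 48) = (y + 6)/(y^2 - 2*y - 24)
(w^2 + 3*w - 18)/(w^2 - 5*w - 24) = (-w^2 - 3*w + 18)/(-w^2 + 5*w + 24)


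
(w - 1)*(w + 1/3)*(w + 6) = w^3 + 16*w^2/3 - 13*w/3 - 2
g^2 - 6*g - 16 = (g - 8)*(g + 2)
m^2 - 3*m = m*(m - 3)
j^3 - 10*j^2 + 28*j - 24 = (j - 6)*(j - 2)^2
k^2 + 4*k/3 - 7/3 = (k - 1)*(k + 7/3)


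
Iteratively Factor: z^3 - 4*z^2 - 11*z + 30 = (z - 2)*(z^2 - 2*z - 15) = (z - 2)*(z + 3)*(z - 5)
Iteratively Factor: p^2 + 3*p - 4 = (p - 1)*(p + 4)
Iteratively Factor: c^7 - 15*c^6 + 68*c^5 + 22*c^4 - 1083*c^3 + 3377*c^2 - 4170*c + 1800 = (c - 2)*(c^6 - 13*c^5 + 42*c^4 + 106*c^3 - 871*c^2 + 1635*c - 900) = (c - 2)*(c + 4)*(c^5 - 17*c^4 + 110*c^3 - 334*c^2 + 465*c - 225) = (c - 5)*(c - 2)*(c + 4)*(c^4 - 12*c^3 + 50*c^2 - 84*c + 45) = (c - 5)*(c - 3)*(c - 2)*(c + 4)*(c^3 - 9*c^2 + 23*c - 15) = (c - 5)*(c - 3)^2*(c - 2)*(c + 4)*(c^2 - 6*c + 5) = (c - 5)^2*(c - 3)^2*(c - 2)*(c + 4)*(c - 1)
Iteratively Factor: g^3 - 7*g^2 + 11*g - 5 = (g - 1)*(g^2 - 6*g + 5) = (g - 1)^2*(g - 5)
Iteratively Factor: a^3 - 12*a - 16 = (a + 2)*(a^2 - 2*a - 8) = (a + 2)^2*(a - 4)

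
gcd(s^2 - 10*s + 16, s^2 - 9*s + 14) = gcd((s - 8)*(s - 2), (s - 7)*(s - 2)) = s - 2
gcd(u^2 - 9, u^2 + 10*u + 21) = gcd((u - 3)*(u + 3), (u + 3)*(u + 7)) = u + 3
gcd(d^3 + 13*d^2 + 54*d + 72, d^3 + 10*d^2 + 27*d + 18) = d^2 + 9*d + 18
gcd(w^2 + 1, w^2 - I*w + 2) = w + I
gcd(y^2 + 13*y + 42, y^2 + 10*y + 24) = y + 6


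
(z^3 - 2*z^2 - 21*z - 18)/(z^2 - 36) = (z^2 + 4*z + 3)/(z + 6)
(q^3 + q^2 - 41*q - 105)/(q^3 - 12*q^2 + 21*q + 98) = (q^2 + 8*q + 15)/(q^2 - 5*q - 14)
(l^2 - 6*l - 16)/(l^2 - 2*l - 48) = (l + 2)/(l + 6)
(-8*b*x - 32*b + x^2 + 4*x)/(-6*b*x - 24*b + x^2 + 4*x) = (-8*b + x)/(-6*b + x)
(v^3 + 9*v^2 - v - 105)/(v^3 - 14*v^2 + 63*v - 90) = (v^2 + 12*v + 35)/(v^2 - 11*v + 30)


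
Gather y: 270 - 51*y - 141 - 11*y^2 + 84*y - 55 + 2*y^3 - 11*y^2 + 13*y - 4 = 2*y^3 - 22*y^2 + 46*y + 70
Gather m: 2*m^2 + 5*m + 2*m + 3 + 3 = 2*m^2 + 7*m + 6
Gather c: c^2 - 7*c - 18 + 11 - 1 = c^2 - 7*c - 8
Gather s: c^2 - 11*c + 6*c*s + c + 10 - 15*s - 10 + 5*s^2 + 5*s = c^2 - 10*c + 5*s^2 + s*(6*c - 10)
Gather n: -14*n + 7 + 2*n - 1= 6 - 12*n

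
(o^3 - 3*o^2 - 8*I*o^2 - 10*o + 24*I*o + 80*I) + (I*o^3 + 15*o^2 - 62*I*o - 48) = o^3 + I*o^3 + 12*o^2 - 8*I*o^2 - 10*o - 38*I*o - 48 + 80*I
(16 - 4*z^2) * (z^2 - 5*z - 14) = -4*z^4 + 20*z^3 + 72*z^2 - 80*z - 224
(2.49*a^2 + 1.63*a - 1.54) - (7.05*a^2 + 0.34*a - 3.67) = -4.56*a^2 + 1.29*a + 2.13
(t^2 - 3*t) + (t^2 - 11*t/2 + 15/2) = 2*t^2 - 17*t/2 + 15/2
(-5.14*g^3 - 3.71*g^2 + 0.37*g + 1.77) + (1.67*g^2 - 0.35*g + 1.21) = -5.14*g^3 - 2.04*g^2 + 0.02*g + 2.98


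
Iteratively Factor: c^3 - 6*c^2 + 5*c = (c - 1)*(c^2 - 5*c) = c*(c - 1)*(c - 5)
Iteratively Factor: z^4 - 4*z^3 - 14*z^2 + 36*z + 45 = (z - 5)*(z^3 + z^2 - 9*z - 9) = (z - 5)*(z + 3)*(z^2 - 2*z - 3) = (z - 5)*(z + 1)*(z + 3)*(z - 3)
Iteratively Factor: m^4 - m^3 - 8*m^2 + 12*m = (m + 3)*(m^3 - 4*m^2 + 4*m) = m*(m + 3)*(m^2 - 4*m + 4) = m*(m - 2)*(m + 3)*(m - 2)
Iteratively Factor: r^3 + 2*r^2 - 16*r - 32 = (r + 4)*(r^2 - 2*r - 8) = (r - 4)*(r + 4)*(r + 2)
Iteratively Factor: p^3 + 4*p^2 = (p)*(p^2 + 4*p) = p^2*(p + 4)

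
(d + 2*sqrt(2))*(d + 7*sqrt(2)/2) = d^2 + 11*sqrt(2)*d/2 + 14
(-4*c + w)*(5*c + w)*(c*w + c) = -20*c^3*w - 20*c^3 + c^2*w^2 + c^2*w + c*w^3 + c*w^2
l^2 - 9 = (l - 3)*(l + 3)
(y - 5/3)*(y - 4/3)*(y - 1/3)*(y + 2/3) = y^4 - 8*y^3/3 + y^2 + 38*y/27 - 40/81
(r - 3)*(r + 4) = r^2 + r - 12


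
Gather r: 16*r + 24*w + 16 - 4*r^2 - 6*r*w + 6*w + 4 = -4*r^2 + r*(16 - 6*w) + 30*w + 20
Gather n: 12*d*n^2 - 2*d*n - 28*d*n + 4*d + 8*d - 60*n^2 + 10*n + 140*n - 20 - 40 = 12*d + n^2*(12*d - 60) + n*(150 - 30*d) - 60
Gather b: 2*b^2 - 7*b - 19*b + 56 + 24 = 2*b^2 - 26*b + 80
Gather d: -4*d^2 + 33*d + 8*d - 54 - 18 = -4*d^2 + 41*d - 72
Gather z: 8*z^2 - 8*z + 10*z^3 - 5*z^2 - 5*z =10*z^3 + 3*z^2 - 13*z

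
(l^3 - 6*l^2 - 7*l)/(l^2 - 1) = l*(l - 7)/(l - 1)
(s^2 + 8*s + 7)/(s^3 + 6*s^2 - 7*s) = (s + 1)/(s*(s - 1))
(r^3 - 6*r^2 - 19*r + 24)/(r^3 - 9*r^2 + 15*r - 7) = (r^2 - 5*r - 24)/(r^2 - 8*r + 7)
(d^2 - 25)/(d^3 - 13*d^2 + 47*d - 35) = (d + 5)/(d^2 - 8*d + 7)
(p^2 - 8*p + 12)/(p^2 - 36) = (p - 2)/(p + 6)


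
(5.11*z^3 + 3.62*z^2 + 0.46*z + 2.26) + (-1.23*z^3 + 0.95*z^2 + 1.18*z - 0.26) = 3.88*z^3 + 4.57*z^2 + 1.64*z + 2.0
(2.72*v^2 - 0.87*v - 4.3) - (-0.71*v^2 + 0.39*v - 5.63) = 3.43*v^2 - 1.26*v + 1.33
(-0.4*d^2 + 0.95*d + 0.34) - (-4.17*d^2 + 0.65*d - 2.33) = 3.77*d^2 + 0.3*d + 2.67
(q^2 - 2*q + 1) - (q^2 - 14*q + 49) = 12*q - 48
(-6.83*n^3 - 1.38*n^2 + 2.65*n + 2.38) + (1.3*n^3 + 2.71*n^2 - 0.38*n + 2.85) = -5.53*n^3 + 1.33*n^2 + 2.27*n + 5.23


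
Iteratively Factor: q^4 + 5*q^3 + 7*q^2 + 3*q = (q + 3)*(q^3 + 2*q^2 + q) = (q + 1)*(q + 3)*(q^2 + q) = q*(q + 1)*(q + 3)*(q + 1)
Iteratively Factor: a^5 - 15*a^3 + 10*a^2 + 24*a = (a - 2)*(a^4 + 2*a^3 - 11*a^2 - 12*a) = (a - 2)*(a + 4)*(a^3 - 2*a^2 - 3*a) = (a - 3)*(a - 2)*(a + 4)*(a^2 + a) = a*(a - 3)*(a - 2)*(a + 4)*(a + 1)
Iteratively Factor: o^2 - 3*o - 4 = (o + 1)*(o - 4)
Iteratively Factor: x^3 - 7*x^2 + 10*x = (x - 2)*(x^2 - 5*x) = x*(x - 2)*(x - 5)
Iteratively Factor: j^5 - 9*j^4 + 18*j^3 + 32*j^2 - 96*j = (j + 2)*(j^4 - 11*j^3 + 40*j^2 - 48*j) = (j - 3)*(j + 2)*(j^3 - 8*j^2 + 16*j) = (j - 4)*(j - 3)*(j + 2)*(j^2 - 4*j) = (j - 4)^2*(j - 3)*(j + 2)*(j)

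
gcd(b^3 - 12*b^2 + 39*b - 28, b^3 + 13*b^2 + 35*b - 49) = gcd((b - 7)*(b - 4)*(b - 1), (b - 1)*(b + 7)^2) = b - 1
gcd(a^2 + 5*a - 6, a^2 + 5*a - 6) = a^2 + 5*a - 6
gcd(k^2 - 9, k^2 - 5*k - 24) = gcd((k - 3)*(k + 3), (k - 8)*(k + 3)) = k + 3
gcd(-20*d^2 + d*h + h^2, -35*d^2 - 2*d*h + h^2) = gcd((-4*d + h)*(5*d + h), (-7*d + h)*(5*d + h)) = 5*d + h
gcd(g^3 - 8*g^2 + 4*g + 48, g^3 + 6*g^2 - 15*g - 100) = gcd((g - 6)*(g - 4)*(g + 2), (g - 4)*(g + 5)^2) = g - 4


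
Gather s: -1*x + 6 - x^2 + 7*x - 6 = -x^2 + 6*x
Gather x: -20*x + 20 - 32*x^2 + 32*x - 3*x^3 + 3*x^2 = -3*x^3 - 29*x^2 + 12*x + 20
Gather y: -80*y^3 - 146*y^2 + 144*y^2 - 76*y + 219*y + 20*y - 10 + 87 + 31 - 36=-80*y^3 - 2*y^2 + 163*y + 72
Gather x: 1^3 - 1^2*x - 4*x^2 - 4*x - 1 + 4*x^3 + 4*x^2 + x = 4*x^3 - 4*x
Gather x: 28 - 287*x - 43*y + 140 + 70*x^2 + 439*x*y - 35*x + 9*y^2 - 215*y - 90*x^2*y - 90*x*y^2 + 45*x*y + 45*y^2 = x^2*(70 - 90*y) + x*(-90*y^2 + 484*y - 322) + 54*y^2 - 258*y + 168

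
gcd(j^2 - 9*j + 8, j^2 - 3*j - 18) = 1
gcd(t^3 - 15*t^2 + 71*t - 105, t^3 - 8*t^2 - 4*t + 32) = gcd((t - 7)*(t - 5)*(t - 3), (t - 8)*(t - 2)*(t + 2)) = 1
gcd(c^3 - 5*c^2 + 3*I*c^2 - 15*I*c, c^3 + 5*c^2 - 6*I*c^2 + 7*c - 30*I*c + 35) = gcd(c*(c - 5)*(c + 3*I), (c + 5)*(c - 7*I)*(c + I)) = 1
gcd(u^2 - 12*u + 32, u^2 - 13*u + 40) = u - 8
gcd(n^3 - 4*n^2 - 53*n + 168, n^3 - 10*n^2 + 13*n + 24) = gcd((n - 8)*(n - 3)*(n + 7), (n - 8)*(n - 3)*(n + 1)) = n^2 - 11*n + 24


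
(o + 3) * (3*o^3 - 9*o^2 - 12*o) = 3*o^4 - 39*o^2 - 36*o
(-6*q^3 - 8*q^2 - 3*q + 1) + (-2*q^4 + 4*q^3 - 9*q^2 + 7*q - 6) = -2*q^4 - 2*q^3 - 17*q^2 + 4*q - 5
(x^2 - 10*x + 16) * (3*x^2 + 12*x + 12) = 3*x^4 - 18*x^3 - 60*x^2 + 72*x + 192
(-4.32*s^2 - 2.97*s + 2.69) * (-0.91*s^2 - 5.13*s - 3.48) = 3.9312*s^4 + 24.8643*s^3 + 27.8218*s^2 - 3.4641*s - 9.3612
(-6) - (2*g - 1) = -2*g - 5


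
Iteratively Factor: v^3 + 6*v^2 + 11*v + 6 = (v + 1)*(v^2 + 5*v + 6) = (v + 1)*(v + 3)*(v + 2)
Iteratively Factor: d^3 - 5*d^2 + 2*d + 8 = (d - 4)*(d^2 - d - 2) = (d - 4)*(d - 2)*(d + 1)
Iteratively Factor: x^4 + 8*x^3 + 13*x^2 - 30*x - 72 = (x - 2)*(x^3 + 10*x^2 + 33*x + 36) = (x - 2)*(x + 3)*(x^2 + 7*x + 12) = (x - 2)*(x + 3)*(x + 4)*(x + 3)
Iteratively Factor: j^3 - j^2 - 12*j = (j + 3)*(j^2 - 4*j) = j*(j + 3)*(j - 4)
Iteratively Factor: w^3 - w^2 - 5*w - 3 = (w + 1)*(w^2 - 2*w - 3) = (w - 3)*(w + 1)*(w + 1)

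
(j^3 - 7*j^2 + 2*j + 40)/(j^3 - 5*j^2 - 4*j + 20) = (j - 4)/(j - 2)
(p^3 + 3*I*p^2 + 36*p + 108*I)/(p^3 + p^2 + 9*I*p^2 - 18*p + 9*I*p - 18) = (p - 6*I)/(p + 1)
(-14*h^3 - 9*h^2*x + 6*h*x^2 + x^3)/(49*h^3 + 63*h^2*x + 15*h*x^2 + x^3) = (-2*h + x)/(7*h + x)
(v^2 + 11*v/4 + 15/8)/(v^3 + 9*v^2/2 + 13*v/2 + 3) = (v + 5/4)/(v^2 + 3*v + 2)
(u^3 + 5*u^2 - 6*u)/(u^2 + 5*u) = (u^2 + 5*u - 6)/(u + 5)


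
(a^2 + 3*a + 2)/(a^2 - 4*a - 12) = (a + 1)/(a - 6)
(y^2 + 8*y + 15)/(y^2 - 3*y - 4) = (y^2 + 8*y + 15)/(y^2 - 3*y - 4)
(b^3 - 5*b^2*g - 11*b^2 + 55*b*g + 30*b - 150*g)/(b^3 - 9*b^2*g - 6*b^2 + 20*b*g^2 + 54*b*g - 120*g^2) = (b - 5)/(b - 4*g)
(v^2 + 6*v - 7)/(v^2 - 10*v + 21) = (v^2 + 6*v - 7)/(v^2 - 10*v + 21)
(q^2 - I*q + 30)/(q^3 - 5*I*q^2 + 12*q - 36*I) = (q + 5*I)/(q^2 + I*q + 6)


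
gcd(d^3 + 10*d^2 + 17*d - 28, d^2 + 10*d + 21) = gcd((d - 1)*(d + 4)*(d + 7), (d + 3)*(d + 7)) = d + 7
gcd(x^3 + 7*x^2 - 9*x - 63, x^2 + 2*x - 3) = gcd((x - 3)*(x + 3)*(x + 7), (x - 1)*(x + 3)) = x + 3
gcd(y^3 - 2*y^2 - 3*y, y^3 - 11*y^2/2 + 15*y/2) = y^2 - 3*y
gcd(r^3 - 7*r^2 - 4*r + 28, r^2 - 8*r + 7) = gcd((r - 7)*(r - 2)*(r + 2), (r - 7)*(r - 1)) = r - 7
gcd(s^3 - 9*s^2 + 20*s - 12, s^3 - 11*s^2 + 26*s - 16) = s^2 - 3*s + 2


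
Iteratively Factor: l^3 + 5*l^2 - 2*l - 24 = (l + 4)*(l^2 + l - 6) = (l - 2)*(l + 4)*(l + 3)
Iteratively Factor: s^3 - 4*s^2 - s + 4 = (s - 1)*(s^2 - 3*s - 4) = (s - 1)*(s + 1)*(s - 4)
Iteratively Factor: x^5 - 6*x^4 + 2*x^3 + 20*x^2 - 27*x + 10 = (x + 2)*(x^4 - 8*x^3 + 18*x^2 - 16*x + 5) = (x - 5)*(x + 2)*(x^3 - 3*x^2 + 3*x - 1) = (x - 5)*(x - 1)*(x + 2)*(x^2 - 2*x + 1) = (x - 5)*(x - 1)^2*(x + 2)*(x - 1)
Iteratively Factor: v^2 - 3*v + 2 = (v - 1)*(v - 2)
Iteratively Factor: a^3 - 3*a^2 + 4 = (a - 2)*(a^2 - a - 2) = (a - 2)*(a + 1)*(a - 2)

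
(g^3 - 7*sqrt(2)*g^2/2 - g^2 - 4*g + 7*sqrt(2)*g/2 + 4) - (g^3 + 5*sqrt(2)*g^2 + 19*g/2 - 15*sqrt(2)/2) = -17*sqrt(2)*g^2/2 - g^2 - 27*g/2 + 7*sqrt(2)*g/2 + 4 + 15*sqrt(2)/2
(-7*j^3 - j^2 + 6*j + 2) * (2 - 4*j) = 28*j^4 - 10*j^3 - 26*j^2 + 4*j + 4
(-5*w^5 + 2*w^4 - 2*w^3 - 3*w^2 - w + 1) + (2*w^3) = -5*w^5 + 2*w^4 - 3*w^2 - w + 1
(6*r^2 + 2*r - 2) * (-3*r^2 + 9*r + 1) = -18*r^4 + 48*r^3 + 30*r^2 - 16*r - 2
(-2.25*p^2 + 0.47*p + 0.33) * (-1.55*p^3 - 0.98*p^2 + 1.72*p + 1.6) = 3.4875*p^5 + 1.4765*p^4 - 4.8421*p^3 - 3.115*p^2 + 1.3196*p + 0.528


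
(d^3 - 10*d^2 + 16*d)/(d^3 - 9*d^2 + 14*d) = (d - 8)/(d - 7)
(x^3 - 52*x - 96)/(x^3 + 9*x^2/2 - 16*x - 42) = 2*(x - 8)/(2*x - 7)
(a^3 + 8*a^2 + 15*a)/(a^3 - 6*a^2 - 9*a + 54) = a*(a + 5)/(a^2 - 9*a + 18)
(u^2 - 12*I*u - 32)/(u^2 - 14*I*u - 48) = (u - 4*I)/(u - 6*I)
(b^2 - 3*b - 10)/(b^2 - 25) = (b + 2)/(b + 5)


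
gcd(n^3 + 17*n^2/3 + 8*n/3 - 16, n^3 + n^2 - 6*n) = n + 3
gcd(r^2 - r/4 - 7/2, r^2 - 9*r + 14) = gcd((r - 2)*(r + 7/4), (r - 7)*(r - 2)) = r - 2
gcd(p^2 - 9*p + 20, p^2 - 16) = p - 4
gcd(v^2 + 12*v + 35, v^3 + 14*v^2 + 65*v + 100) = v + 5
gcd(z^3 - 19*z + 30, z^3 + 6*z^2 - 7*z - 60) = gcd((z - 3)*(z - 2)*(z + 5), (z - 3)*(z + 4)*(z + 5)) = z^2 + 2*z - 15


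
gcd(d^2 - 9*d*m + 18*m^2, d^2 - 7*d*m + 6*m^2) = d - 6*m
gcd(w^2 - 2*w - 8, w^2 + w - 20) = w - 4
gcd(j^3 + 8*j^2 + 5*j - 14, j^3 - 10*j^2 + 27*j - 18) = j - 1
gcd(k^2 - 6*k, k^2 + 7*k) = k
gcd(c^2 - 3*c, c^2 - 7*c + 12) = c - 3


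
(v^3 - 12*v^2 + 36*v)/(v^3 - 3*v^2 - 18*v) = (v - 6)/(v + 3)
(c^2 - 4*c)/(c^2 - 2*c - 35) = c*(4 - c)/(-c^2 + 2*c + 35)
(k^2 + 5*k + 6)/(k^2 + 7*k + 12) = (k + 2)/(k + 4)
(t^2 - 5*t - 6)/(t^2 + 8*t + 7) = (t - 6)/(t + 7)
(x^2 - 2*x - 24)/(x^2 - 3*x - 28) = (x - 6)/(x - 7)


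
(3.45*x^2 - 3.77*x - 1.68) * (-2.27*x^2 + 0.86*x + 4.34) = -7.8315*x^4 + 11.5249*x^3 + 15.5444*x^2 - 17.8066*x - 7.2912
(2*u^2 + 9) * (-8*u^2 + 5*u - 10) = -16*u^4 + 10*u^3 - 92*u^2 + 45*u - 90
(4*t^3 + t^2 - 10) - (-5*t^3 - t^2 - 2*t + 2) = 9*t^3 + 2*t^2 + 2*t - 12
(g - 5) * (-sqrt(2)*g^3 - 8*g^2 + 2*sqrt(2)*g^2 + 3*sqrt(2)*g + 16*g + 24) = -sqrt(2)*g^4 - 8*g^3 + 7*sqrt(2)*g^3 - 7*sqrt(2)*g^2 + 56*g^2 - 56*g - 15*sqrt(2)*g - 120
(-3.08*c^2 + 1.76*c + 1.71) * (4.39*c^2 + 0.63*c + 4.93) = -13.5212*c^4 + 5.786*c^3 - 6.5687*c^2 + 9.7541*c + 8.4303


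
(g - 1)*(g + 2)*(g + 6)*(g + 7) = g^4 + 14*g^3 + 53*g^2 + 16*g - 84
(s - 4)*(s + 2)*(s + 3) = s^3 + s^2 - 14*s - 24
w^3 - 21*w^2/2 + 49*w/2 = w*(w - 7)*(w - 7/2)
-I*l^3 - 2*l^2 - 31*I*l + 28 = (l - 7*I)*(l + 4*I)*(-I*l + 1)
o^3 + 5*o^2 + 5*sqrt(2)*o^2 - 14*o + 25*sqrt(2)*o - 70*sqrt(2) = (o - 2)*(o + 7)*(o + 5*sqrt(2))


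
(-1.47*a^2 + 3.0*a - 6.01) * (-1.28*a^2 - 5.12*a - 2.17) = 1.8816*a^4 + 3.6864*a^3 - 4.4773*a^2 + 24.2612*a + 13.0417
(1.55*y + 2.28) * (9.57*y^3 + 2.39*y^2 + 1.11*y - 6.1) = 14.8335*y^4 + 25.5241*y^3 + 7.1697*y^2 - 6.9242*y - 13.908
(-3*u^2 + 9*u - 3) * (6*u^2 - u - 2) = -18*u^4 + 57*u^3 - 21*u^2 - 15*u + 6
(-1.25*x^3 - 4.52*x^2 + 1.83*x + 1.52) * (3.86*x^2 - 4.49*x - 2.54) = -4.825*x^5 - 11.8347*x^4 + 30.5336*x^3 + 9.1313*x^2 - 11.473*x - 3.8608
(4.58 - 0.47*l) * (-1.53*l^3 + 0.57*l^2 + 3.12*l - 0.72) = 0.7191*l^4 - 7.2753*l^3 + 1.1442*l^2 + 14.628*l - 3.2976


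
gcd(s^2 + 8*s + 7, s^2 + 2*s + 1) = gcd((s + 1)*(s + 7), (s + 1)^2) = s + 1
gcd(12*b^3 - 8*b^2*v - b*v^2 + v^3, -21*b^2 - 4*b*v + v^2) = 3*b + v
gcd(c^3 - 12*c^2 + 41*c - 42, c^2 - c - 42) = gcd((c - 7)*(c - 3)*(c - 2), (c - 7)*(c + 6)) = c - 7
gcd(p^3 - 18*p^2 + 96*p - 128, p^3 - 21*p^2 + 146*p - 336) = p - 8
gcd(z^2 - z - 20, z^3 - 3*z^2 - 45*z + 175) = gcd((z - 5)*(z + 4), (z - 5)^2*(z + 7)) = z - 5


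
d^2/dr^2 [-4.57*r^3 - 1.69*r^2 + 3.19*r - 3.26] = -27.42*r - 3.38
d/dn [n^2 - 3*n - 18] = 2*n - 3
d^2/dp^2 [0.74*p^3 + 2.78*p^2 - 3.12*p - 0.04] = 4.44*p + 5.56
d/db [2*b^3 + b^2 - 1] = 2*b*(3*b + 1)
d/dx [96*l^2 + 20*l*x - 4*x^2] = 20*l - 8*x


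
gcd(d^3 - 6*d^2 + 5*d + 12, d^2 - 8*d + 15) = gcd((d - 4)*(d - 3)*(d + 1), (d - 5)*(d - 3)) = d - 3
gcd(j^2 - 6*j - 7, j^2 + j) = j + 1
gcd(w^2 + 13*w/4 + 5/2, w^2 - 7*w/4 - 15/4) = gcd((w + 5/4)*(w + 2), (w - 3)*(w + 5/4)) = w + 5/4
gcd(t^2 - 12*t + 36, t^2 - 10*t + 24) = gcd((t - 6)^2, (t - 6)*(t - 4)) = t - 6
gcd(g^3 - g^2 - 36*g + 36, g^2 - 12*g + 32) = 1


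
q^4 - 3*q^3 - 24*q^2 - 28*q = q*(q - 7)*(q + 2)^2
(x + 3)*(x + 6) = x^2 + 9*x + 18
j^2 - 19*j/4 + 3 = (j - 4)*(j - 3/4)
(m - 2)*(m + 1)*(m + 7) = m^3 + 6*m^2 - 9*m - 14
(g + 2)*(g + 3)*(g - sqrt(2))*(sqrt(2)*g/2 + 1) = sqrt(2)*g^4/2 + 5*sqrt(2)*g^3/2 + 2*sqrt(2)*g^2 - 5*sqrt(2)*g - 6*sqrt(2)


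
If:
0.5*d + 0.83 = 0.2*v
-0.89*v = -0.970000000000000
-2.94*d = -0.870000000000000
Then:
No Solution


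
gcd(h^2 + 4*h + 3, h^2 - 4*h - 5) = h + 1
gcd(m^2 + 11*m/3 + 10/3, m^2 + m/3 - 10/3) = m + 2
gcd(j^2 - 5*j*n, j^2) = j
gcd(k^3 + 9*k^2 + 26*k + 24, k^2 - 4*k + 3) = 1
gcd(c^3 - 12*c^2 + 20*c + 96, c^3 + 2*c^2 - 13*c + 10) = 1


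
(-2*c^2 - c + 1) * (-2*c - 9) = 4*c^3 + 20*c^2 + 7*c - 9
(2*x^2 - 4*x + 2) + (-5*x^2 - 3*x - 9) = -3*x^2 - 7*x - 7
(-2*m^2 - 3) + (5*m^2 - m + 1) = 3*m^2 - m - 2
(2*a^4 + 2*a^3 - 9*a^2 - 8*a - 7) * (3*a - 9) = 6*a^5 - 12*a^4 - 45*a^3 + 57*a^2 + 51*a + 63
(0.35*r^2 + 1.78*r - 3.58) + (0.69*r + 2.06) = 0.35*r^2 + 2.47*r - 1.52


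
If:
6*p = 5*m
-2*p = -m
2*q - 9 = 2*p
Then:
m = 0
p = 0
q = 9/2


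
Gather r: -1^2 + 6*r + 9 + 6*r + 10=12*r + 18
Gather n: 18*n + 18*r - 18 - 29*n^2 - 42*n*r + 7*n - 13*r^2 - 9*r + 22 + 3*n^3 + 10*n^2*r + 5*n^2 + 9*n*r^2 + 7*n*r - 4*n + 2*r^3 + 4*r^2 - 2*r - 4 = 3*n^3 + n^2*(10*r - 24) + n*(9*r^2 - 35*r + 21) + 2*r^3 - 9*r^2 + 7*r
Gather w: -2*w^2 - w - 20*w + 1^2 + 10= -2*w^2 - 21*w + 11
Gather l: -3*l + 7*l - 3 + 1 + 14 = 4*l + 12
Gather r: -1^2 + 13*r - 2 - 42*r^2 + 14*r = -42*r^2 + 27*r - 3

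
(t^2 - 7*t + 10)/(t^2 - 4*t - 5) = (t - 2)/(t + 1)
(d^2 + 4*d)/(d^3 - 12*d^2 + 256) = d/(d^2 - 16*d + 64)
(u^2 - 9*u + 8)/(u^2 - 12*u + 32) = (u - 1)/(u - 4)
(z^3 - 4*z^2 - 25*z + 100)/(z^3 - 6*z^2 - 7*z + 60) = (z + 5)/(z + 3)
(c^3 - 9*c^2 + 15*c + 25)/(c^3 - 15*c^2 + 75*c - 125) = (c + 1)/(c - 5)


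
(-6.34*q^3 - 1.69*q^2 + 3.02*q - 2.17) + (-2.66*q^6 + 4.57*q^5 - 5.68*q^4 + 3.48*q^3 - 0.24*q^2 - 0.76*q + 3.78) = -2.66*q^6 + 4.57*q^5 - 5.68*q^4 - 2.86*q^3 - 1.93*q^2 + 2.26*q + 1.61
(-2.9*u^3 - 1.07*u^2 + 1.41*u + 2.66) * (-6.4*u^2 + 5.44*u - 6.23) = 18.56*u^5 - 8.928*u^4 + 3.2222*u^3 - 2.6875*u^2 + 5.6861*u - 16.5718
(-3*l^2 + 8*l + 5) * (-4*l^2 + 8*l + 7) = 12*l^4 - 56*l^3 + 23*l^2 + 96*l + 35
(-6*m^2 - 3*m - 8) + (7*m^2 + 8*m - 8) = m^2 + 5*m - 16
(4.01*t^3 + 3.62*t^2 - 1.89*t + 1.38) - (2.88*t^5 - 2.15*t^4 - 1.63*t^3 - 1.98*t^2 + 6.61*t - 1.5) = -2.88*t^5 + 2.15*t^4 + 5.64*t^3 + 5.6*t^2 - 8.5*t + 2.88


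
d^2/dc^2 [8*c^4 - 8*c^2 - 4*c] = 96*c^2 - 16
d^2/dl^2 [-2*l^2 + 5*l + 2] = -4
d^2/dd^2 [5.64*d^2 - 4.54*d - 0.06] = 11.2800000000000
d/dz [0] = 0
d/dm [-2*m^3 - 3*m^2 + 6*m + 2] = -6*m^2 - 6*m + 6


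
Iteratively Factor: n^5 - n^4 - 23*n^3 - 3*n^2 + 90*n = (n)*(n^4 - n^3 - 23*n^2 - 3*n + 90) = n*(n + 3)*(n^3 - 4*n^2 - 11*n + 30) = n*(n - 2)*(n + 3)*(n^2 - 2*n - 15) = n*(n - 2)*(n + 3)^2*(n - 5)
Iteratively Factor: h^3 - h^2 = (h - 1)*(h^2) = h*(h - 1)*(h)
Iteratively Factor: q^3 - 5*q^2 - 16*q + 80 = (q - 4)*(q^2 - q - 20) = (q - 4)*(q + 4)*(q - 5)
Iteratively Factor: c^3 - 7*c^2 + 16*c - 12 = (c - 2)*(c^2 - 5*c + 6) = (c - 3)*(c - 2)*(c - 2)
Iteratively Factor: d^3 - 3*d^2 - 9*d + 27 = (d + 3)*(d^2 - 6*d + 9) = (d - 3)*(d + 3)*(d - 3)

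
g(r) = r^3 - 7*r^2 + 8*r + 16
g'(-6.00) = 200.00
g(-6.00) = -500.00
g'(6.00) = 32.00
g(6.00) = 28.00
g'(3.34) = -5.29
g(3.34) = 1.89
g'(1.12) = -3.92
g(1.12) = 17.58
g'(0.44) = 2.42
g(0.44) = 18.25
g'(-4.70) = 140.07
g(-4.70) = -280.05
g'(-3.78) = 103.79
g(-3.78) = -168.27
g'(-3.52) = 94.45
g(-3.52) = -142.51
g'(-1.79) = 42.67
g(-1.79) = -26.48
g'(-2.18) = 52.78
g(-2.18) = -45.07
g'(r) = 3*r^2 - 14*r + 8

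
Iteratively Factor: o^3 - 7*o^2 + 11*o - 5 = (o - 5)*(o^2 - 2*o + 1) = (o - 5)*(o - 1)*(o - 1)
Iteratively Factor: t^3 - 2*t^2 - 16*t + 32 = (t - 4)*(t^2 + 2*t - 8) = (t - 4)*(t - 2)*(t + 4)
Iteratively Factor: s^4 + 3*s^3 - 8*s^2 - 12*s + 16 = (s - 1)*(s^3 + 4*s^2 - 4*s - 16) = (s - 1)*(s + 2)*(s^2 + 2*s - 8) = (s - 2)*(s - 1)*(s + 2)*(s + 4)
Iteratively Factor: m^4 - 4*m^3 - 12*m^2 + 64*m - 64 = (m - 2)*(m^3 - 2*m^2 - 16*m + 32) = (m - 2)*(m + 4)*(m^2 - 6*m + 8) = (m - 4)*(m - 2)*(m + 4)*(m - 2)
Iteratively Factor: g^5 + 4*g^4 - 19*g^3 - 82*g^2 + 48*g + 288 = (g - 4)*(g^4 + 8*g^3 + 13*g^2 - 30*g - 72) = (g - 4)*(g - 2)*(g^3 + 10*g^2 + 33*g + 36) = (g - 4)*(g - 2)*(g + 3)*(g^2 + 7*g + 12) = (g - 4)*(g - 2)*(g + 3)*(g + 4)*(g + 3)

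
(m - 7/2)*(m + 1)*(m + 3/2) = m^3 - m^2 - 29*m/4 - 21/4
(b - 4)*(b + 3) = b^2 - b - 12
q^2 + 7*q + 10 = (q + 2)*(q + 5)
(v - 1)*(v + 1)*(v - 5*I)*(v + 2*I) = v^4 - 3*I*v^3 + 9*v^2 + 3*I*v - 10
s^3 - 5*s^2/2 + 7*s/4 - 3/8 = (s - 3/2)*(s - 1/2)^2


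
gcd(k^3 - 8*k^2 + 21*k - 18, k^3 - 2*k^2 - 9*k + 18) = k^2 - 5*k + 6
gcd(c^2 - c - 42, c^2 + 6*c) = c + 6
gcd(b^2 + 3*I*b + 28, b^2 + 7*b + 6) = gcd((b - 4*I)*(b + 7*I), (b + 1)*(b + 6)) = 1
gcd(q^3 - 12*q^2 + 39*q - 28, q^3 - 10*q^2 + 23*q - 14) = q^2 - 8*q + 7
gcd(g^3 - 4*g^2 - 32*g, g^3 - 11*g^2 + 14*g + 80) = g - 8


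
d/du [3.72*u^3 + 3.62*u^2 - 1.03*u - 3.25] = 11.16*u^2 + 7.24*u - 1.03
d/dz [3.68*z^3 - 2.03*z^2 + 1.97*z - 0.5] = 11.04*z^2 - 4.06*z + 1.97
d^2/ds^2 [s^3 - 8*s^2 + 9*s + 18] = 6*s - 16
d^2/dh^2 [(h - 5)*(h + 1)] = 2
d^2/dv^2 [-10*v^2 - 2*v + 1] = -20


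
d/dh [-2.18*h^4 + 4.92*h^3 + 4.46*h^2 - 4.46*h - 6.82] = -8.72*h^3 + 14.76*h^2 + 8.92*h - 4.46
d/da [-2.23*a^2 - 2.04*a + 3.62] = -4.46*a - 2.04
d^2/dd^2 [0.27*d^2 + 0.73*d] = 0.540000000000000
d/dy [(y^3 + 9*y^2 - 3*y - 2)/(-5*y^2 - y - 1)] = (-5*y^4 - 2*y^3 - 27*y^2 - 38*y + 1)/(25*y^4 + 10*y^3 + 11*y^2 + 2*y + 1)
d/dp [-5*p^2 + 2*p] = 2 - 10*p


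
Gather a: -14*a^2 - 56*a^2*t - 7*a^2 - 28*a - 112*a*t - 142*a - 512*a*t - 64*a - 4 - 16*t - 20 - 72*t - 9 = a^2*(-56*t - 21) + a*(-624*t - 234) - 88*t - 33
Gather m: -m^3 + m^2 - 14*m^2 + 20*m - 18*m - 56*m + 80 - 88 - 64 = -m^3 - 13*m^2 - 54*m - 72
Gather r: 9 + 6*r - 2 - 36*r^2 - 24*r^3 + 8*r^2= -24*r^3 - 28*r^2 + 6*r + 7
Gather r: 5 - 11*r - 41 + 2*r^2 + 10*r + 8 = 2*r^2 - r - 28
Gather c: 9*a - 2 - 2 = 9*a - 4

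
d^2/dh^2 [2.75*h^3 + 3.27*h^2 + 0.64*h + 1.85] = 16.5*h + 6.54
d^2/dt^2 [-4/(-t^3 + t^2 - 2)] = 8*(t^2*(3*t - 2)^2 + (1 - 3*t)*(t^3 - t^2 + 2))/(t^3 - t^2 + 2)^3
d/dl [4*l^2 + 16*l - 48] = 8*l + 16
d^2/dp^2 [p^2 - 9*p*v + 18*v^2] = 2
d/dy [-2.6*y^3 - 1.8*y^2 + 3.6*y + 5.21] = -7.8*y^2 - 3.6*y + 3.6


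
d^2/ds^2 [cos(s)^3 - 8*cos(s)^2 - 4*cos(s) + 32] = 13*cos(s)/4 + 16*cos(2*s) - 9*cos(3*s)/4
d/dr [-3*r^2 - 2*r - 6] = -6*r - 2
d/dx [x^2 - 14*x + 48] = 2*x - 14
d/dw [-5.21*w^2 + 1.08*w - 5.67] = 1.08 - 10.42*w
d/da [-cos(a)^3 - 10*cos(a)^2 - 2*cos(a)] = (3*cos(a)^2 + 20*cos(a) + 2)*sin(a)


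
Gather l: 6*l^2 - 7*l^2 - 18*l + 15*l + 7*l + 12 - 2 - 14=-l^2 + 4*l - 4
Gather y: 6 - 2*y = 6 - 2*y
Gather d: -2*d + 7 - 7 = -2*d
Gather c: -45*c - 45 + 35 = -45*c - 10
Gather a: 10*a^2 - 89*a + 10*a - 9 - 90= 10*a^2 - 79*a - 99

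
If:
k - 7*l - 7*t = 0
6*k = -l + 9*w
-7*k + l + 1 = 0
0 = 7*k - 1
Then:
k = 1/7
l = 0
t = 1/49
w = 2/21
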